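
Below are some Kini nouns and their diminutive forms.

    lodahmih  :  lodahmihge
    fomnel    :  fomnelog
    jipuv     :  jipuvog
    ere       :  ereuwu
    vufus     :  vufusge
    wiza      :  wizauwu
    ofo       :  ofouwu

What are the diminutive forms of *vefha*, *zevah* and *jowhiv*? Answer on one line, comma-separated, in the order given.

The pattern is voicing of the final sound: -ge when the stem ends in a voiceless consonant (*lodahmih*, *vufus*); -og when the stem ends in a voiced consonant (*fomnel*, *jipuv*); -uwu when the stem ends in a vowel (*ere*, *wiza*, *ofo*).
*vefha*: final sound = /a/, a vowel → -uwu → *vefhauwu*.
*zevah* — final sound /h/ (a voiceless consonant) → -ge → *zevahge*.
The final sound of *jowhiv* is /v/, which is a voiced consonant, so the suffix is -og, giving *jowhivog*.

vefhauwu, zevahge, jowhivog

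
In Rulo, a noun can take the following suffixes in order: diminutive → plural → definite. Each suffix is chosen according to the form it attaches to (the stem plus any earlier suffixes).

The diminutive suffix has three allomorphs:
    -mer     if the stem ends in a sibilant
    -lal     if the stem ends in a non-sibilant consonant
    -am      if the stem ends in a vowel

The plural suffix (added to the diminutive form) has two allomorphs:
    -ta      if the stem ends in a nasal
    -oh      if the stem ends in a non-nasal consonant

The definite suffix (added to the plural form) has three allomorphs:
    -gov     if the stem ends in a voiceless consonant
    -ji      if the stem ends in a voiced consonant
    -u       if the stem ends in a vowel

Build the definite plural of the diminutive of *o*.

oamtau

*o*: final sound = /o/, a vowel → -am → *oam*.
The final consonant of the diminutive form *oam* is /m/, which is a nasal, so the plural suffix is -ta, giving *oamta*.
Since the final sound of the plural form *oamta* is /a/ (a vowel), it takes -u, giving *oamtau*.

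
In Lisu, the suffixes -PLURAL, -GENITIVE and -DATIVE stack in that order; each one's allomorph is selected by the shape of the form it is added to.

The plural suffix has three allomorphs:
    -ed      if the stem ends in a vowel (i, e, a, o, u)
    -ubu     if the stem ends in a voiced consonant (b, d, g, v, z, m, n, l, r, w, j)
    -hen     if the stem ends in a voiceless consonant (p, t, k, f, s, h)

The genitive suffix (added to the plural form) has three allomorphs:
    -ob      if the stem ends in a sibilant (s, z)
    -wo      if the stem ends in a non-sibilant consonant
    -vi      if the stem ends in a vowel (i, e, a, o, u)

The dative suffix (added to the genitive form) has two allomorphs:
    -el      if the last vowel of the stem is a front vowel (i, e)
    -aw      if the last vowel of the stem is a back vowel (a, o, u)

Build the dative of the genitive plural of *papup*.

*papup* — final sound /p/ (a voiceless consonant) → -hen → *papuphen*.
Since the final sound of the plural form *papuphen* is /n/ (a non-sibilant consonant), it takes -wo, giving *papuphenwo*.
The last vowel of the genitive form *papuphenwo* is /o/, which is a back vowel, so the dative suffix is -aw, giving *papuphenwoaw*.

papuphenwoaw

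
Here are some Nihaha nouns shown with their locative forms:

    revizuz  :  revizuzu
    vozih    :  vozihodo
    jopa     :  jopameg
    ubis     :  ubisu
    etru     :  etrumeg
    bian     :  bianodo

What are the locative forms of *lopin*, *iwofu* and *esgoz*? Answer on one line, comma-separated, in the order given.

lopinodo, iwofumeg, esgozu

The suffix is conditioned by the final sound: -u when the stem ends in a sibilant (*revizuz*, *ubis*); -odo when the stem ends in a non-sibilant consonant (*vozih*, *bian*); -meg when the stem ends in a vowel (*jopa*, *etru*).
Since the final sound of *lopin* is /n/ (a non-sibilant consonant), it takes -odo, giving *lopinodo*.
*iwofu*: final sound = /u/, a vowel → -meg → *iwofumeg*.
Since the final sound of *esgoz* is /z/ (a sibilant), it takes -u, giving *esgozu*.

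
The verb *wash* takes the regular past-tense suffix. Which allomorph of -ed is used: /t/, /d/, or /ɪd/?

/t/

The stem *wash* ends in a voiceless consonant other than /t/.
The -ed suffix is realized as /ɪd/ after /t, d/; as /t/ after other voiceless consonants; and as /d/ after other voiced sounds.
So -ed on *wash* is pronounced /t/.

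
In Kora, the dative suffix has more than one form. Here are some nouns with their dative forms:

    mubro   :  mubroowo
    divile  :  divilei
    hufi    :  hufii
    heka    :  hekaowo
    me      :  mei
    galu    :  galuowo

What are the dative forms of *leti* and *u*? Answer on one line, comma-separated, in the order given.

letii, uowo

Looking at the last vowel of each stem: -i when the last vowel of the stem is a front vowel (*divile*, *hufi*, *me*); -owo when the last vowel of the stem is a back vowel (*mubro*, *heka*, *galu*).
Since the last vowel of *leti* is /i/ (a front vowel), it takes -i, giving *letii*.
Since the last vowel of *u* is /u/ (a back vowel), it takes -owo, giving *uowo*.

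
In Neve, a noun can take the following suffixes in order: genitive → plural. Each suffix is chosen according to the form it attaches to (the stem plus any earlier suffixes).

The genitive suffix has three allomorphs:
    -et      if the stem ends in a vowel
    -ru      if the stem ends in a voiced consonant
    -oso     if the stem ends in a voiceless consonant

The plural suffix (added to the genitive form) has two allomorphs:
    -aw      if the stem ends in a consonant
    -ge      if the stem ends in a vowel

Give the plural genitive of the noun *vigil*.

Since the final sound of *vigil* is /l/ (a voiced consonant), it takes -ru, giving *vigilru*.
Since the final sound of the genitive form *vigilru* is /u/ (a vowel), it takes -ge, giving *vigilruge*.

vigilruge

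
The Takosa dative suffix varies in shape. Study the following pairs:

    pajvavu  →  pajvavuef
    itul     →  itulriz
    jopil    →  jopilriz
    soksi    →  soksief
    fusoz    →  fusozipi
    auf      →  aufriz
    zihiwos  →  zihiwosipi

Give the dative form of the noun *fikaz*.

The alternation tracks the final sound of the stem — -ipi when the stem ends in a sibilant (*fusoz*, *zihiwos*); -riz when the stem ends in a non-sibilant consonant (*itul*, *jopil*, *auf*); -ef when the stem ends in a vowel (*pajvavu*, *soksi*).
The final sound of *fikaz* is /z/, which is a sibilant, so the suffix is -ipi, giving *fikazipi*.

fikazipi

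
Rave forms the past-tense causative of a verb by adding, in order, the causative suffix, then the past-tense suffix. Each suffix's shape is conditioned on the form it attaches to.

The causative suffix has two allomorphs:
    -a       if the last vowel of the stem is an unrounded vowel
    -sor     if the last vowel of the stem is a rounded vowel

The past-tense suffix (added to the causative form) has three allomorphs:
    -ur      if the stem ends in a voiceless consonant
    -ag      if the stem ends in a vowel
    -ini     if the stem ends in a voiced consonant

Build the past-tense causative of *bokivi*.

bokiviaag

*bokivi* — last vowel /i/ (an unrounded vowel) → -a → *bokivia*.
The final sound of the causative form *bokivia* is /a/, which is a vowel, so the past-tense suffix is -ag, giving *bokiviaag*.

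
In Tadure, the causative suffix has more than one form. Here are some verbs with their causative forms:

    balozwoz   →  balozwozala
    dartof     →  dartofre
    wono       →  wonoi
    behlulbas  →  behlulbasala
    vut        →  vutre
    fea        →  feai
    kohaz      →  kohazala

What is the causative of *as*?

The suffix is conditioned by the final sound: -ala when the stem ends in a sibilant (*balozwoz*, *behlulbas*, *kohaz*); -re when the stem ends in a non-sibilant consonant (*dartof*, *vut*); -i when the stem ends in a vowel (*wono*, *fea*).
*as* — final sound /s/ (a sibilant) → -ala → *asala*.

asala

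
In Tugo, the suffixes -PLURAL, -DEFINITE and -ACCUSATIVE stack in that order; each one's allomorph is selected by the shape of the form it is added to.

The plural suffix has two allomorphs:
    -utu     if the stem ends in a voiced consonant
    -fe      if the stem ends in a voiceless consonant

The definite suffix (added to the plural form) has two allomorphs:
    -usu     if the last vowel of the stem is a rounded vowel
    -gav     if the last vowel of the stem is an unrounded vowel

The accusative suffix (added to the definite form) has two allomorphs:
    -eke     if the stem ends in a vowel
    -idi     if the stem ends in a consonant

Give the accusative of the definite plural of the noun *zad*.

*zad*: final consonant = /d/, voiced → -utu → *zadutu*.
The plural form *zadutu* — last vowel /u/ (a rounded vowel) → -usu → *zadutuusu*.
Since the final sound of the definite form *zadutuusu* is /u/ (a vowel), it takes -eke, giving *zadutuusueke*.

zadutuusueke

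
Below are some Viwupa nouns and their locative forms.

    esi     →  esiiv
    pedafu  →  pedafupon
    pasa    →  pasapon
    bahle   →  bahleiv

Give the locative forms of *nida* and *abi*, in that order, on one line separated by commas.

nidapon, abiiv

Looking at the last vowel of each stem: -iv when the last vowel of the stem is a front vowel (*esi*, *bahle*); -pon when the last vowel of the stem is a back vowel (*pedafu*, *pasa*).
Since the last vowel of *nida* is /a/ (a back vowel), it takes -pon, giving *nidapon*.
*abi* — last vowel /i/ (a front vowel) → -iv → *abiiv*.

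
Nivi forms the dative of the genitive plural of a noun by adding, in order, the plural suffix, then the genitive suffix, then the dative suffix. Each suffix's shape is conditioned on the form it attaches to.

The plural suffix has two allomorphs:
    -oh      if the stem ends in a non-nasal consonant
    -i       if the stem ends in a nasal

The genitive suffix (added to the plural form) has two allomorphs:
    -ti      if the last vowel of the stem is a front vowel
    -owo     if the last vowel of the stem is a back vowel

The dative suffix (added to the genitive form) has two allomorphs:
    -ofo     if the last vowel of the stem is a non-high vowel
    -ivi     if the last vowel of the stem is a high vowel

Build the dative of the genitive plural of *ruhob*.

Since the final consonant of *ruhob* is /b/ (non-nasal), it takes -oh, giving *ruhoboh*.
The plural form *ruhoboh*: last vowel = /o/, a back vowel → -owo → *ruhobohowo*.
The genitive form *ruhobohowo*: last vowel = /o/, a non-high vowel → -ofo → *ruhobohowoofo*.

ruhobohowoofo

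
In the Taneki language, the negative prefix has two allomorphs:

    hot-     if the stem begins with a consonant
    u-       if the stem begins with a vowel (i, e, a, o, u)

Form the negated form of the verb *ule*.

*ule*: first sound = /u/, a vowel → u- → *uule*.

uule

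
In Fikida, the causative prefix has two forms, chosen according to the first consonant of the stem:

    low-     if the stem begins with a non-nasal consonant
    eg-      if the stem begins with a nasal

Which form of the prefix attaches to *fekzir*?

low-

*fekzir*: first consonant = /f/, non-nasal → low-.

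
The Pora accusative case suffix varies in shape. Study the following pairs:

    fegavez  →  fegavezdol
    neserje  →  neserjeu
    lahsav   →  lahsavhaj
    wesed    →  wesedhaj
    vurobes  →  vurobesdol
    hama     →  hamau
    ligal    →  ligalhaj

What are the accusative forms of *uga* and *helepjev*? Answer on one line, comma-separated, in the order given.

ugau, helepjevhaj

The alternation tracks the final sound of the stem — -dol when the stem ends in a sibilant (*fegavez*, *vurobes*); -haj when the stem ends in a non-sibilant consonant (*lahsav*, *wesed*, *ligal*); -u when the stem ends in a vowel (*neserje*, *hama*).
Since the final sound of *uga* is /a/ (a vowel), it takes -u, giving *ugau*.
*helepjev* — final sound /v/ (a non-sibilant consonant) → -haj → *helepjevhaj*.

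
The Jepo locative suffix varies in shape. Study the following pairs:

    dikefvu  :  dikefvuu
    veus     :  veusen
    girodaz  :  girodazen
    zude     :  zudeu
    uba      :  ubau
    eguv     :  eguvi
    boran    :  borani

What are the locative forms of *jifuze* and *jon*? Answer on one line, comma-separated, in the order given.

The alternation tracks the final sound of the stem — -en when the stem ends in a sibilant (*veus*, *girodaz*); -i when the stem ends in a non-sibilant consonant (*eguv*, *boran*); -u when the stem ends in a vowel (*dikefvu*, *zude*, *uba*).
The final sound of *jifuze* is /e/, which is a vowel, so the suffix is -u, giving *jifuzeu*.
The final sound of *jon* is /n/, which is a non-sibilant consonant, so the suffix is -i, giving *joni*.

jifuzeu, joni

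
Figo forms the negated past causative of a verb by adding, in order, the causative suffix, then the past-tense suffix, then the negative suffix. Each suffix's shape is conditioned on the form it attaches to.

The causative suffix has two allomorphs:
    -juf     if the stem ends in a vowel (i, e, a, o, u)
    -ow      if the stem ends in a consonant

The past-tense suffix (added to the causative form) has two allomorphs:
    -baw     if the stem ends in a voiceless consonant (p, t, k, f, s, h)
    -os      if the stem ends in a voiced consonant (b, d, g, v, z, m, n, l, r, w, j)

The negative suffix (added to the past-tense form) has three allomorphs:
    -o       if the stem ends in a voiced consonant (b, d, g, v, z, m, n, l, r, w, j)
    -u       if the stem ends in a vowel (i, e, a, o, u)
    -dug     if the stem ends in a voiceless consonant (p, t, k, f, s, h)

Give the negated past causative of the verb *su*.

sujufbawo

*su* — final sound /u/ (a vowel) → -juf → *sujuf*.
The causative form *sujuf*: final consonant = /f/, voiceless → -baw → *sujufbaw*.
The past-tense form *sujufbaw*: final sound = /w/, a voiced consonant → -o → *sujufbawo*.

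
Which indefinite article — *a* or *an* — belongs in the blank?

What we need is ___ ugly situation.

an

The indefinite article is chosen by the initial *sound* of the following word, not its spelling.
*ugly* begins with the sound /ʌ/ (u pronounced /ʌ/) — a vowel sound.
So the article is *an*: What we need is an ugly situation.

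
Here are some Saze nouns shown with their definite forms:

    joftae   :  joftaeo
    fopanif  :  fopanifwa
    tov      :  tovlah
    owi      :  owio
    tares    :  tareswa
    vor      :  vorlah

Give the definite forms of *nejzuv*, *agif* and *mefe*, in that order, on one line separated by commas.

The pattern is voicing of the final sound: -wa when the stem ends in a voiceless consonant (*fopanif*, *tares*); -lah when the stem ends in a voiced consonant (*tov*, *vor*); -o when the stem ends in a vowel (*joftae*, *owi*).
Since the final sound of *nejzuv* is /v/ (a voiced consonant), it takes -lah, giving *nejzuvlah*.
*agif* — final sound /f/ (a voiceless consonant) → -wa → *agifwa*.
*mefe*: final sound = /e/, a vowel → -o → *mefeo*.

nejzuvlah, agifwa, mefeo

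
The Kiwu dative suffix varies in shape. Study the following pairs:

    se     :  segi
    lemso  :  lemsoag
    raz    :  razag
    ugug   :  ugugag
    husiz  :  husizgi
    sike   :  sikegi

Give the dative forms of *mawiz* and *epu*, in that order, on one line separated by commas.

The suffix is conditioned by the last vowel: -gi when the last vowel of the stem is a front vowel (*se*, *husiz*, *sike*); -ag when the last vowel of the stem is a back vowel (*lemso*, *raz*, *ugug*).
Since the last vowel of *mawiz* is /i/ (a front vowel), it takes -gi, giving *mawizgi*.
The last vowel of *epu* is /u/, which is a back vowel, so the suffix is -ag, giving *epuag*.

mawizgi, epuag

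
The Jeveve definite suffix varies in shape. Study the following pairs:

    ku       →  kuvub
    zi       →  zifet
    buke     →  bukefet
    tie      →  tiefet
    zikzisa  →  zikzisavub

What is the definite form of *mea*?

The pattern is front/back vowel harmony: -fet when the last vowel of the stem is a front vowel (*zi*, *buke*, *tie*); -vub when the last vowel of the stem is a back vowel (*ku*, *zikzisa*).
*mea* — last vowel /a/ (a back vowel) → -vub → *meavub*.

meavub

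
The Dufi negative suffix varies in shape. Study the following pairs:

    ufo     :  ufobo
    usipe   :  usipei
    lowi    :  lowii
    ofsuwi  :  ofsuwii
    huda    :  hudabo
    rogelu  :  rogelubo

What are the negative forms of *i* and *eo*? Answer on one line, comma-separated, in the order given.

The suffix is conditioned by the last vowel: -i when the last vowel of the stem is a front vowel (*usipe*, *lowi*, *ofsuwi*); -bo when the last vowel of the stem is a back vowel (*ufo*, *huda*, *rogelu*).
Since the last vowel of *i* is /i/ (a front vowel), it takes -i, giving *ii*.
*eo* — last vowel /o/ (a back vowel) → -bo → *eobo*.

ii, eobo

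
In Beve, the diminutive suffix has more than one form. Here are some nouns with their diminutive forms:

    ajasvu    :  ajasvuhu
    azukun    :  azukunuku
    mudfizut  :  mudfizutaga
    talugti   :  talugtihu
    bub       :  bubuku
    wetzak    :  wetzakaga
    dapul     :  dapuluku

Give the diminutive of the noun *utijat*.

The suffix is conditioned by the final sound: -aga when the stem ends in a voiceless consonant (*mudfizut*, *wetzak*); -uku when the stem ends in a voiced consonant (*azukun*, *bub*, *dapul*); -hu when the stem ends in a vowel (*ajasvu*, *talugti*).
*utijat* — final sound /t/ (a voiceless consonant) → -aga → *utijataga*.

utijataga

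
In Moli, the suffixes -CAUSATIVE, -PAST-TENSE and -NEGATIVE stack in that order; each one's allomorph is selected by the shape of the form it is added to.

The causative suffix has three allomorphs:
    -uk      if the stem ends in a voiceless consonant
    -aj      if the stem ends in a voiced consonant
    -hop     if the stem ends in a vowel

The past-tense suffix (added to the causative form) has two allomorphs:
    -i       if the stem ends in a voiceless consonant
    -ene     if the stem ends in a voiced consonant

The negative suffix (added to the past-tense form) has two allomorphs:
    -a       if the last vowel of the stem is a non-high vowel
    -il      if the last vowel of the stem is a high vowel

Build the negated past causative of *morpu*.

*morpu*: final sound = /u/, a vowel → -hop → *morpuhop*.
The causative form *morpuhop* — final consonant /p/ (voiceless) → -i → *morpuhopi*.
The past-tense form *morpuhopi* — last vowel /i/ (a high vowel) → -il → *morpuhopiil*.

morpuhopiil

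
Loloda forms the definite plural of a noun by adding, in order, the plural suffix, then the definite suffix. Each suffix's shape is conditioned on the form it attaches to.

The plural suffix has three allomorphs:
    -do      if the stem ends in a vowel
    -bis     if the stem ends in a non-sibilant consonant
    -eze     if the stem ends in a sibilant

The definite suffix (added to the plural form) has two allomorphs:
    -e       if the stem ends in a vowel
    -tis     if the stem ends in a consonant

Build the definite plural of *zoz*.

Since the final sound of *zoz* is /z/ (a sibilant), it takes -eze, giving *zozeze*.
The plural form *zozeze* — final sound /e/ (a vowel) → -e → *zozezee*.

zozezee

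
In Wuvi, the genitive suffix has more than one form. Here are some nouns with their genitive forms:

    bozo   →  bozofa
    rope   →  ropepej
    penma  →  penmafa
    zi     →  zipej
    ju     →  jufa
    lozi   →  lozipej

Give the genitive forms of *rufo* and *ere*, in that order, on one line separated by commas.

Looking at the last vowel of each stem: -pej when the last vowel of the stem is a front vowel (*rope*, *zi*, *lozi*); -fa when the last vowel of the stem is a back vowel (*bozo*, *penma*, *ju*).
Since the last vowel of *rufo* is /o/ (a back vowel), it takes -fa, giving *rufofa*.
*ere*: last vowel = /e/, a front vowel → -pej → *erepej*.

rufofa, erepej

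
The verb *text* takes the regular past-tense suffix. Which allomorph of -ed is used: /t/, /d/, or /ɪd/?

/ɪd/

The stem *text* ends in /t/ or /d/.
The -ed suffix is realized as /ɪd/ after /t, d/; as /t/ after other voiceless consonants; and as /d/ after other voiced sounds.
So -ed on *text* is pronounced /ɪd/.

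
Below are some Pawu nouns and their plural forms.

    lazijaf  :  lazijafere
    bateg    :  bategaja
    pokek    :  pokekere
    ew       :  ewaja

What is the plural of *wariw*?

wariwaja

The pattern is voicing of the final consonant: -ere when the stem ends in a voiceless consonant (*lazijaf*, *pokek*); -aja when the stem ends in a voiced consonant (*bateg*, *ew*).
*wariw* — final consonant /w/ (voiced) → -aja → *wariwaja*.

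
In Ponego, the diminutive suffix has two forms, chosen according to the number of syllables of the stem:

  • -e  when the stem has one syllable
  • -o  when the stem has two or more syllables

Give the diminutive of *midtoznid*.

*midtoznid* has 3 syllables, so the suffix is -o, giving *midtoznido*.

midtoznido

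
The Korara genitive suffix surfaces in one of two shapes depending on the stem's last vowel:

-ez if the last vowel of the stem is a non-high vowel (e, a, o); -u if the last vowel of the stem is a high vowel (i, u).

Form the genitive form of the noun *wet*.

Since the last vowel of *wet* is /e/ (a non-high vowel), it takes -ez, giving *wetez*.

wetez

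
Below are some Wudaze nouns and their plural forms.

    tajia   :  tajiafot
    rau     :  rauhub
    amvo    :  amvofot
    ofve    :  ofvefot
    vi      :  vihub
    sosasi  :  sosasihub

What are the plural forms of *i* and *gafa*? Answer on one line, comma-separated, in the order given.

ihub, gafafot

The alternation tracks the last vowel of the stem — -hub when the last vowel of the stem is a high vowel (*rau*, *vi*, *sosasi*); -fot when the last vowel of the stem is a non-high vowel (*tajia*, *amvo*, *ofve*).
*i* — last vowel /i/ (a high vowel) → -hub → *ihub*.
*gafa* — last vowel /a/ (a non-high vowel) → -fot → *gafafot*.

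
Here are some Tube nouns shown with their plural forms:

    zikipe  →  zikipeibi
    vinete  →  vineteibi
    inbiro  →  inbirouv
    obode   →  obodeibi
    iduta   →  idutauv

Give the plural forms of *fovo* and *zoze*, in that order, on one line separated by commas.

fovouv, zozeibi

The pattern is front/back vowel harmony: -ibi when the last vowel of the stem is a front vowel (*zikipe*, *vinete*, *obode*); -uv when the last vowel of the stem is a back vowel (*inbiro*, *iduta*).
*fovo*: last vowel = /o/, a back vowel → -uv → *fovouv*.
*zoze* — last vowel /e/ (a front vowel) → -ibi → *zozeibi*.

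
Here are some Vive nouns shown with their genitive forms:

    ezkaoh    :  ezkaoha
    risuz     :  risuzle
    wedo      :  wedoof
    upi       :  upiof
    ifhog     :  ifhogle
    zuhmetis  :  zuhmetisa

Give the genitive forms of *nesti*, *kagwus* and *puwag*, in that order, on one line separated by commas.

The alternation tracks the final sound of the stem — -a when the stem ends in a voiceless consonant (*ezkaoh*, *zuhmetis*); -le when the stem ends in a voiced consonant (*risuz*, *ifhog*); -of when the stem ends in a vowel (*wedo*, *upi*).
Since the final sound of *nesti* is /i/ (a vowel), it takes -of, giving *nestiof*.
Since the final sound of *kagwus* is /s/ (a voiceless consonant), it takes -a, giving *kagwusa*.
*puwag* — final sound /g/ (a voiced consonant) → -le → *puwagle*.

nestiof, kagwusa, puwagle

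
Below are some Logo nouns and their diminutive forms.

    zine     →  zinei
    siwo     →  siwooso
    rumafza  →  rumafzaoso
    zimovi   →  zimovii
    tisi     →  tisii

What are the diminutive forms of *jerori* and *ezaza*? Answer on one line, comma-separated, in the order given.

jerorii, ezazaoso

The pattern is front/back vowel harmony: -i when the last vowel of the stem is a front vowel (*zine*, *zimovi*, *tisi*); -oso when the last vowel of the stem is a back vowel (*siwo*, *rumafza*).
*jerori*: last vowel = /i/, a front vowel → -i → *jerorii*.
Since the last vowel of *ezaza* is /a/ (a back vowel), it takes -oso, giving *ezazaoso*.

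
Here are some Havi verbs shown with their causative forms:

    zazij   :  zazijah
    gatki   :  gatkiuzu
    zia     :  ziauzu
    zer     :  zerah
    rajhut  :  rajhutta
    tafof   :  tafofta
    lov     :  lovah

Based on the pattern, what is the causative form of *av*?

Looking at the final sound of each stem: -ta when the stem ends in a voiceless consonant (*rajhut*, *tafof*); -ah when the stem ends in a voiced consonant (*zazij*, *zer*, *lov*); -uzu when the stem ends in a vowel (*gatki*, *zia*).
Since the final sound of *av* is /v/ (a voiced consonant), it takes -ah, giving *avah*.

avah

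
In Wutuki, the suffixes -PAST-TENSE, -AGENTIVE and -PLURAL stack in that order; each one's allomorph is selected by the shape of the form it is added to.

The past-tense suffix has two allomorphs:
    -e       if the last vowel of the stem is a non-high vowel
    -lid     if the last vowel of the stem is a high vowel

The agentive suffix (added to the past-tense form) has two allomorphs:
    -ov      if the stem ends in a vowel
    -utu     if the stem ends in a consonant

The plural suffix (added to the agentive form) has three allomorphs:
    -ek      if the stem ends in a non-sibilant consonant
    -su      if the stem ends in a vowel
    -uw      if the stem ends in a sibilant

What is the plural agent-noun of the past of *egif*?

The last vowel of *egif* is /i/, which is a high vowel, so the past-tense suffix is -lid, giving *egiflid*.
The past-tense form *egiflid* — final sound /d/ (a consonant) → -utu → *egiflidutu*.
The final sound of the agentive form *egiflidutu* is /u/, which is a vowel, so the plural suffix is -su, giving *egiflidutusu*.

egiflidutusu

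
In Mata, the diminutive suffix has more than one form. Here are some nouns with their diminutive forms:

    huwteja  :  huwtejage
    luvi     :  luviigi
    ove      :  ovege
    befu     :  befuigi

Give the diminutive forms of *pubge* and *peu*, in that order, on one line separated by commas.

Looking at the last vowel of each stem: -igi when the last vowel of the stem is a high vowel (*luvi*, *befu*); -ge when the last vowel of the stem is a non-high vowel (*huwteja*, *ove*).
*pubge* — last vowel /e/ (a non-high vowel) → -ge → *pubgege*.
The last vowel of *peu* is /u/, which is a high vowel, so the suffix is -igi, giving *peuigi*.

pubgege, peuigi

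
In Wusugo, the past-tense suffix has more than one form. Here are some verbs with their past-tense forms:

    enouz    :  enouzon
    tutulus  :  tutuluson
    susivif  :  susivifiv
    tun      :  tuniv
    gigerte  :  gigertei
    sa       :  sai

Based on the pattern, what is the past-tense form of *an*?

The suffix is conditioned by the final sound: -on when the stem ends in a sibilant (*enouz*, *tutulus*); -iv when the stem ends in a non-sibilant consonant (*susivif*, *tun*); -i when the stem ends in a vowel (*gigerte*, *sa*).
*an*: final sound = /n/, a non-sibilant consonant → -iv → *aniv*.

aniv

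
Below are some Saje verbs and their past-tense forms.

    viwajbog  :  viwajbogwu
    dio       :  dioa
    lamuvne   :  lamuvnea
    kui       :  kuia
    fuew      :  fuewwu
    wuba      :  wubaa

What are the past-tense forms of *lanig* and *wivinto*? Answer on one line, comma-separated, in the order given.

The alternation tracks the final sound of the stem — -wu when the stem ends in a consonant (*viwajbog*, *fuew*); -a when the stem ends in a vowel (*dio*, *lamuvne*, *kui*, *wuba*).
Since the final sound of *lanig* is /g/ (a consonant), it takes -wu, giving *lanigwu*.
*wivinto* — final sound /o/ (a vowel) → -a → *wivintoa*.

lanigwu, wivintoa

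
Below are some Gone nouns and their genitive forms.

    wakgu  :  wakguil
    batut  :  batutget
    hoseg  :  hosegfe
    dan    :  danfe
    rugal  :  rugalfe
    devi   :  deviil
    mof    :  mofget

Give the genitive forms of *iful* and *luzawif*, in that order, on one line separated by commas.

ifulfe, luzawifget

The alternation tracks the final sound of the stem — -get when the stem ends in a voiceless consonant (*batut*, *mof*); -fe when the stem ends in a voiced consonant (*hoseg*, *dan*, *rugal*); -il when the stem ends in a vowel (*wakgu*, *devi*).
The final sound of *iful* is /l/, which is a voiced consonant, so the suffix is -fe, giving *ifulfe*.
*luzawif*: final sound = /f/, a voiceless consonant → -get → *luzawifget*.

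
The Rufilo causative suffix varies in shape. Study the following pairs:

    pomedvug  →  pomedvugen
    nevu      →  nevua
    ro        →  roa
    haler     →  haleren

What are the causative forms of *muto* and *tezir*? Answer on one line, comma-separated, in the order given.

The suffix is conditioned by the final sound: -en when the stem ends in a consonant (*pomedvug*, *haler*); -a when the stem ends in a vowel (*nevu*, *ro*).
The final sound of *muto* is /o/, which is a vowel, so the suffix is -a, giving *mutoa*.
*tezir* — final sound /r/ (a consonant) → -en → *teziren*.

mutoa, teziren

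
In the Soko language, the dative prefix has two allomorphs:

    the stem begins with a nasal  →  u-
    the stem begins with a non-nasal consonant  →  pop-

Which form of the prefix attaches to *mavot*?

u-

*mavot* — first consonant /m/ (a nasal) → u-.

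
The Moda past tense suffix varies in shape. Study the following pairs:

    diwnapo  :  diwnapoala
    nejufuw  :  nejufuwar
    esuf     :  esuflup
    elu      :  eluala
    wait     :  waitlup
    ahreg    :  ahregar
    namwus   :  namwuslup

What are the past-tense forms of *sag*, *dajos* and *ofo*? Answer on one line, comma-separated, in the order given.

sagar, dajoslup, ofoala

Looking at the final sound of each stem: -lup when the stem ends in a voiceless consonant (*esuf*, *wait*, *namwus*); -ar when the stem ends in a voiced consonant (*nejufuw*, *ahreg*); -ala when the stem ends in a vowel (*diwnapo*, *elu*).
*sag*: final sound = /g/, a voiced consonant → -ar → *sagar*.
*dajos*: final sound = /s/, a voiceless consonant → -lup → *dajoslup*.
*ofo* — final sound /o/ (a vowel) → -ala → *ofoala*.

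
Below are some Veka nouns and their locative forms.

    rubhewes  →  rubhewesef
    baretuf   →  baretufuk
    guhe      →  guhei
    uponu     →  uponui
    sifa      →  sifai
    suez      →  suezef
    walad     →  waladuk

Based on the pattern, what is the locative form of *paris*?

Looking at the final sound of each stem: -ef when the stem ends in a sibilant (*rubhewes*, *suez*); -uk when the stem ends in a non-sibilant consonant (*baretuf*, *walad*); -i when the stem ends in a vowel (*guhe*, *uponu*, *sifa*).
*paris* — final sound /s/ (a sibilant) → -ef → *parisef*.

parisef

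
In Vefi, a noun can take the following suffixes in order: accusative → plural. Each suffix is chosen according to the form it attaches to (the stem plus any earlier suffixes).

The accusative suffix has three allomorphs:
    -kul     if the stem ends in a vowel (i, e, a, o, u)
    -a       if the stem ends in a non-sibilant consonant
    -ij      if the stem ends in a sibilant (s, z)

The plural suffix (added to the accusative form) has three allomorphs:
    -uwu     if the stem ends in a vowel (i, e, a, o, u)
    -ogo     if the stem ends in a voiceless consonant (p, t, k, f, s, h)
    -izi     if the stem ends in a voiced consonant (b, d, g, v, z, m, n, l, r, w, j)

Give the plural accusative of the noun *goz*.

The final sound of *goz* is /z/, which is a sibilant, so the accusative suffix is -ij, giving *gozij*.
The accusative form *gozij*: final sound = /j/, a voiced consonant → -izi → *gozijizi*.

gozijizi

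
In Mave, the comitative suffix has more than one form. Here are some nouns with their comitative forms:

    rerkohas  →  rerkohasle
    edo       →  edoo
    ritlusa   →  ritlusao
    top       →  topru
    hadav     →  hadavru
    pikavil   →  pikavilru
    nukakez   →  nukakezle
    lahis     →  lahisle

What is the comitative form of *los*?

The pattern is sibilance of the final sound: -le when the stem ends in a sibilant (*rerkohas*, *nukakez*, *lahis*); -ru when the stem ends in a non-sibilant consonant (*top*, *hadav*, *pikavil*); -o when the stem ends in a vowel (*edo*, *ritlusa*).
*los*: final sound = /s/, a sibilant → -le → *losle*.

losle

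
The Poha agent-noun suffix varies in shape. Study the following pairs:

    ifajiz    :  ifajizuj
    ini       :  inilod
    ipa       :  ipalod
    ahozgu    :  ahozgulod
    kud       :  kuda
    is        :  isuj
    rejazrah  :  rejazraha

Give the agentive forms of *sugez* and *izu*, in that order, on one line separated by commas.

sugezuj, izulod

The alternation tracks the final sound of the stem — -uj when the stem ends in a sibilant (*ifajiz*, *is*); -a when the stem ends in a non-sibilant consonant (*kud*, *rejazrah*); -lod when the stem ends in a vowel (*ini*, *ipa*, *ahozgu*).
Since the final sound of *sugez* is /z/ (a sibilant), it takes -uj, giving *sugezuj*.
Since the final sound of *izu* is /u/ (a vowel), it takes -lod, giving *izulod*.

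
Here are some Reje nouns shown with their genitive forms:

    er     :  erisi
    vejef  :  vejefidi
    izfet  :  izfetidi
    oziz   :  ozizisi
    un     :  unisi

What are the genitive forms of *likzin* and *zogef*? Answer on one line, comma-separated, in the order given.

likzinisi, zogefidi

The suffix is conditioned by the final consonant: -idi when the stem ends in a voiceless consonant (*vejef*, *izfet*); -isi when the stem ends in a voiced consonant (*er*, *oziz*, *un*).
*likzin* — final consonant /n/ (voiced) → -isi → *likzinisi*.
*zogef* — final consonant /f/ (voiceless) → -idi → *zogefidi*.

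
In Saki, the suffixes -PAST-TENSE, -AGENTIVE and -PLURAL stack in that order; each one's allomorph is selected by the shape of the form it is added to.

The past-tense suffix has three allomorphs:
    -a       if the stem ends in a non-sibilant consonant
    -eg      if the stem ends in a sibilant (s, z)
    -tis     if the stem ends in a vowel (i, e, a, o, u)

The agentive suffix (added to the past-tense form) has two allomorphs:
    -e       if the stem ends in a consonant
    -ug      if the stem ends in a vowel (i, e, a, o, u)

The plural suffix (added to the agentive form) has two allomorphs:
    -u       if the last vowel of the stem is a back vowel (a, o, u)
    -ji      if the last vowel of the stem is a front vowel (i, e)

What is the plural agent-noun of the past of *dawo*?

dawotiseji

The final sound of *dawo* is /o/, which is a vowel, so the past-tense suffix is -tis, giving *dawotis*.
The past-tense form *dawotis* — final sound /s/ (a consonant) → -e → *dawotise*.
The agentive form *dawotise* — last vowel /e/ (a front vowel) → -ji → *dawotiseji*.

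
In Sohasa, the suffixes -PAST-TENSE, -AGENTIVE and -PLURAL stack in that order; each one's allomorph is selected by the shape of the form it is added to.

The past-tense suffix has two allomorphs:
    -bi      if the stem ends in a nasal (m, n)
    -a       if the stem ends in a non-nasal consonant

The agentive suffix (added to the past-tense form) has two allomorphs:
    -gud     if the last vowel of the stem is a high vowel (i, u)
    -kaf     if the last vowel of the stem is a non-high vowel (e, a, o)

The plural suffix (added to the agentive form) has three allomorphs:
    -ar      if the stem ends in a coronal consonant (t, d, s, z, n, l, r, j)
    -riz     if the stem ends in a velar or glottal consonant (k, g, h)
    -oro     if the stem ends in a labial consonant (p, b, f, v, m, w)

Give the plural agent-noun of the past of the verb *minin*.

*minin*: final consonant = /n/, a nasal → -bi → *mininbi*.
The past-tense form *mininbi* — last vowel /i/ (a high vowel) → -gud → *mininbigud*.
The agentive form *mininbigud* — final consonant /d/ (coronal) → -ar → *mininbigudar*.

mininbigudar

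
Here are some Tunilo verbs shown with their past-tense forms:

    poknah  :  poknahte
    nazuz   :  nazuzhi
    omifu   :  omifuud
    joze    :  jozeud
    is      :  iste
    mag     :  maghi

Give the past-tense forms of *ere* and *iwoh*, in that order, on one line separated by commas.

The pattern is voicing of the final sound: -te when the stem ends in a voiceless consonant (*poknah*, *is*); -hi when the stem ends in a voiced consonant (*nazuz*, *mag*); -ud when the stem ends in a vowel (*omifu*, *joze*).
Since the final sound of *ere* is /e/ (a vowel), it takes -ud, giving *ereud*.
*iwoh*: final sound = /h/, a voiceless consonant → -te → *iwohte*.

ereud, iwohte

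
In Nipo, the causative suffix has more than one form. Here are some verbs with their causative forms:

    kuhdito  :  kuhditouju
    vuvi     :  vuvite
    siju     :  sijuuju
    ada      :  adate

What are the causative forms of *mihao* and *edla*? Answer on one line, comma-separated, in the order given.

mihaouju, edlate

The suffix is conditioned by the last vowel: -uju when the last vowel of the stem is a rounded vowel (*kuhdito*, *siju*); -te when the last vowel of the stem is an unrounded vowel (*vuvi*, *ada*).
Since the last vowel of *mihao* is /o/ (a rounded vowel), it takes -uju, giving *mihaouju*.
*edla*: last vowel = /a/, an unrounded vowel → -te → *edlate*.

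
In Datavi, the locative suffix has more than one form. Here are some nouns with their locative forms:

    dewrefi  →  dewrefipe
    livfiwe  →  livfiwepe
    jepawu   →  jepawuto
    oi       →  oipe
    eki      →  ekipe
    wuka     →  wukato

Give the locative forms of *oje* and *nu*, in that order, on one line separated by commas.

ojepe, nuto

The alternation tracks the last vowel of the stem — -pe when the last vowel of the stem is a front vowel (*dewrefi*, *livfiwe*, *oi*, *eki*); -to when the last vowel of the stem is a back vowel (*jepawu*, *wuka*).
*oje* — last vowel /e/ (a front vowel) → -pe → *ojepe*.
*nu* — last vowel /u/ (a back vowel) → -to → *nuto*.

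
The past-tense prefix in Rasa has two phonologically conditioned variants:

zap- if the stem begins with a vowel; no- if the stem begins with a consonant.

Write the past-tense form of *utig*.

Since the first sound of *utig* is /u/ (a vowel), it takes zap-, giving *zaputig*.

zaputig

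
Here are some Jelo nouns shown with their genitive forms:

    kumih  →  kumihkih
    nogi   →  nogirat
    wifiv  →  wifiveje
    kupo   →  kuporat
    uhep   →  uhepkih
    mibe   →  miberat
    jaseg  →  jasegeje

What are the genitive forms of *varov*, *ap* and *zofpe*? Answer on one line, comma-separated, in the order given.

varoveje, apkih, zofperat

The pattern is voicing of the final sound: -kih when the stem ends in a voiceless consonant (*kumih*, *uhep*); -eje when the stem ends in a voiced consonant (*wifiv*, *jaseg*); -rat when the stem ends in a vowel (*nogi*, *kupo*, *mibe*).
Since the final sound of *varov* is /v/ (a voiced consonant), it takes -eje, giving *varoveje*.
The final sound of *ap* is /p/, which is a voiceless consonant, so the suffix is -kih, giving *apkih*.
*zofpe*: final sound = /e/, a vowel → -rat → *zofperat*.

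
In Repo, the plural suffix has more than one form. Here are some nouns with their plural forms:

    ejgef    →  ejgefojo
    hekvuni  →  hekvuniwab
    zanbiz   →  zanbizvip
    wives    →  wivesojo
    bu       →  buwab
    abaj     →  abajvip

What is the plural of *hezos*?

hezosojo

The alternation tracks the final sound of the stem — -ojo when the stem ends in a voiceless consonant (*ejgef*, *wives*); -vip when the stem ends in a voiced consonant (*zanbiz*, *abaj*); -wab when the stem ends in a vowel (*hekvuni*, *bu*).
*hezos*: final sound = /s/, a voiceless consonant → -ojo → *hezosojo*.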